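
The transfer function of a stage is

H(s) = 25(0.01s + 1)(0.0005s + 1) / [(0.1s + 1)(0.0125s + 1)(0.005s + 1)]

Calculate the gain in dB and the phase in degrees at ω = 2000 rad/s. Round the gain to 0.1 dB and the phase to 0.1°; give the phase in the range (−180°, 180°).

At ω = 2000 rad/s:
zero (1 + j2000·0.01) = 1 + j20 → |·| ≈ 20.025, ∠ ≈ 87.14°
zero (1 + j2000·0.0005) = 1 + j1 → |·| ≈ 1.4142, ∠ ≈ 45.00°
pole (1 + j2000·0.1) = 1 + j200 → |·| ≈ 200, ∠ ≈ 89.71°
pole (1 + j2000·0.0125) = 1 + j25 → |·| ≈ 25.02, ∠ ≈ 87.71°
pole (1 + j2000·0.005) = 1 + j10 → |·| ≈ 10.05, ∠ ≈ 84.29°
|H| = 25 · 20.025 · 1.4142 / (200 · 25.02 · 10.05) ≈ 0.014078
Gain = 20 log₁₀(0.014078) ≈ -37.03 dB
∠H = (87.14° + 45.00°) − (89.71° + 87.71° + 84.29°) = -129.57°

-37.0 dB, -129.6°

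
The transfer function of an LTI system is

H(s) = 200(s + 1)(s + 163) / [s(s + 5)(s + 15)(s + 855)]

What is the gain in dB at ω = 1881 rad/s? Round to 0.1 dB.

-85.7 dB

At s = jω = j1881:
zero (s+1): 1 + j1881 → |·| = √(1²+1881²) = √3538162 ≈ 1881, ∠ = arctan(1881/1) ≈ 89.97°
zero (s+163): 163 + j1881 → |·| = √(163²+1881²) = √3564730 ≈ 1888, ∠ = arctan(1881/163) ≈ 85.05°
pole (s+5): 5 + j1881 → |·| = √(5²+1881²) = √3538186 ≈ 1881, ∠ = arctan(1881/5) ≈ 89.85°
pole (s+15): 15 + j1881 → |·| = √(15²+1881²) = √3538386 ≈ 1881.1, ∠ = arctan(1881/15) ≈ 89.54°
pole (s+855): 855 + j1881 → |·| = √(855²+1881²) = √4269186 ≈ 2066.2, ∠ = arctan(1881/855) ≈ 65.56°
pole at origin: |s| = 1881, ∠ = 90.00° (in denominator)
|H| = 200 · 3.5513e+06 / 1.3752e+13 ≈ 5.1648e-05
Gain = 20 log₁₀(5.1648e-05) ≈ -85.74 dB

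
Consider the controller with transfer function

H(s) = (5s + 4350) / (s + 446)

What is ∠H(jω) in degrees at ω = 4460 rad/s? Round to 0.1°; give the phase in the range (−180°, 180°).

-5.3°

Substitute s = j4460:
Numerator: 5(j4460) + 4350 = 4350 + j22300
Denominator: (j4460) + 446 = 446 + j4460
|N| = √(4350² + 22300²) ≈ 22720, ∠N ≈ 78.96°
|D| = √(446² + 4460²) ≈ 4482.2, ∠D ≈ 84.29°
∠H = 78.96° − 84.29° = -5.33°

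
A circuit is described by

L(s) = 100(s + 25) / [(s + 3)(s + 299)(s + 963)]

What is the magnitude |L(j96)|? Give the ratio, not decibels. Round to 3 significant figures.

At s = jω = j96:
zero (s+25): 25 + j96 → |·| = √(25²+96²) = √9841 ≈ 99.202, ∠ = arctan(96/25) ≈ 75.40°
pole (s+3): 3 + j96 → |·| = √(3²+96²) = √9225 ≈ 96.047, ∠ = arctan(96/3) ≈ 88.21°
pole (s+299): 299 + j96 → |·| = √(299²+96²) = √98617 ≈ 314.03, ∠ = arctan(96/299) ≈ 17.80°
pole (s+963): 963 + j96 → |·| = √(963²+96²) = √936585 ≈ 967.77, ∠ = arctan(96/963) ≈ 5.69°
|L| = 100 · 99.202 / 2.919e+07 ≈ 0.00033985

0.000340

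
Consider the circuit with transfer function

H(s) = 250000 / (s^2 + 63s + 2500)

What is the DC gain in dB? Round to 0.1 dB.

40.0 dB

H(0) = 250000 / 2500 = 100
20 log₁₀(100) ≈ 40.00 dB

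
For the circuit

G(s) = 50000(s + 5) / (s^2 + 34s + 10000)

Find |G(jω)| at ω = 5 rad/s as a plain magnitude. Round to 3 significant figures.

At s = jω = j5:
zero (s+5): 5 + j5 → |·| = √(5²+5²) = √50 ≈ 7.0711, ∠ = arctan(5/5) ≈ 45.00°
quadratic: (j5)² + 34·j5 + 10000 = 9975 + j170 → |·| ≈ 9976.4, ∠ ≈ 0.98°
|G| = 50000 · 7.0711 / 9976.4 ≈ 35.439

35.4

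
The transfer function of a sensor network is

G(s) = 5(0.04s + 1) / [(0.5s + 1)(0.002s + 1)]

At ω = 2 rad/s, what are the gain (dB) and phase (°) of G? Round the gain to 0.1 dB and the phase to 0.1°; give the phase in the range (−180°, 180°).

At ω = 2 rad/s:
zero (1 + j2·0.04) = 1 + j0.08 → |·| ≈ 1.0032, ∠ ≈ 4.57°
pole (1 + j2·0.5) = 1 + j1 → |·| ≈ 1.4142, ∠ ≈ 45.00°
pole (1 + j2·0.002) = 1 + j0.004 → |·| ≈ 1, ∠ ≈ 0.23°
|G| = 5 · 1.0032 / (1.4142 · 1) ≈ 3.5469
Gain = 20 log₁₀(3.5469) ≈ 11.00 dB
∠G = (4.57°) − (45.00° + 0.23°) = -40.66°

11.0 dB, -40.7°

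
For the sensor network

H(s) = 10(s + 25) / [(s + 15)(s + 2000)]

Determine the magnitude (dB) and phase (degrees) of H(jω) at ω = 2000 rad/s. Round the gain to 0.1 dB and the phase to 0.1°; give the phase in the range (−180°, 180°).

At s = jω = j2000:
zero (s+25): 25 + j2000 → |·| = √(25²+2000²) = √4000625 ≈ 2000.2, ∠ = arctan(2000/25) ≈ 89.28°
pole (s+15): 15 + j2000 → |·| = √(15²+2000²) = √4000225 ≈ 2000.1, ∠ = arctan(2000/15) ≈ 89.57°
pole (s+2000): 2000 + j2000 → |·| = √(2000²+2000²) = √8000000 ≈ 2828.4, ∠ = arctan(2000/2000) ≈ 45.00°
|H| = 10 · 2000.2 / 5.6571e+06 ≈ 0.0035357
Gain = 20 log₁₀(0.0035357) ≈ -49.03 dB
∠H = 89.28° − 134.57° = -45.29°

-49.0 dB, -45.3°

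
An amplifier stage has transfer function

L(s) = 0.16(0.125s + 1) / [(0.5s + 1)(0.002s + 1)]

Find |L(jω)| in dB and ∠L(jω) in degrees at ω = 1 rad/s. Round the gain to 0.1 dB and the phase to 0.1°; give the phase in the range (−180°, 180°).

-16.8 dB, -19.6°

At ω = 1 rad/s:
zero (1 + j1·0.125) = 1 + j0.125 → |·| ≈ 1.0078, ∠ ≈ 7.13°
pole (1 + j1·0.5) = 1 + j0.5 → |·| ≈ 1.118, ∠ ≈ 26.57°
pole (1 + j1·0.002) = 1 + j0.002 → |·| ≈ 1, ∠ ≈ 0.11°
|L| = 0.16 · 1.0078 / (1.118 · 1) ≈ 0.14423
Gain = 20 log₁₀(0.14423) ≈ -16.82 dB
∠L = (7.13°) − (26.57° + 0.11°) = -19.55°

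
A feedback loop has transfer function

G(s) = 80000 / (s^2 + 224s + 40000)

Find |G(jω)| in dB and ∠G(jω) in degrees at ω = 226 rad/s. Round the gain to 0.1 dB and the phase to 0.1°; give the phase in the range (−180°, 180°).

At s = jω = j226:
quadratic: (j226)² + 224·j226 + 40000 = -11076 + j50624 → |·| ≈ 51821, ∠ ≈ 102.34°
|G| = 80000 / 51821 ≈ 1.5438
Gain = 20 log₁₀(1.5438) ≈ 3.77 dB
∠G = 0.00° − 102.34° = -102.34°

3.8 dB, -102.3°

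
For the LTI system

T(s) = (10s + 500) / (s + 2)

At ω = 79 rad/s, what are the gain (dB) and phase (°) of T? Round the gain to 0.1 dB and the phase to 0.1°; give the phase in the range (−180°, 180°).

Substitute s = j79:
Numerator: 10(j79) + 500 = 500 + j790
Denominator: (j79) + 2 = 2 + j79
|N| = √(500² + 790²) ≈ 934.93, ∠N ≈ 57.67°
|D| = √(2² + 79²) ≈ 79.025, ∠D ≈ 88.55°
|T| = 934.93 / 79.025 ≈ 11.831
Gain = 20 log₁₀(11.831) ≈ 21.46 dB
∠T = 57.67° − 88.55° = -30.88°

21.5 dB, -30.9°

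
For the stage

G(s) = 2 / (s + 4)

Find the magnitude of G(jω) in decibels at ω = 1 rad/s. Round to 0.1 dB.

At s = jω = j1:
pole (s+4): 4 + j1 → |·| = √(4²+1²) = √17 ≈ 4.1231, ∠ = arctan(1/4) ≈ 14.04°
|G| = 2 / 4.1231 ≈ 0.48507
Gain = 20 log₁₀(0.48507) ≈ -6.28 dB

-6.3 dB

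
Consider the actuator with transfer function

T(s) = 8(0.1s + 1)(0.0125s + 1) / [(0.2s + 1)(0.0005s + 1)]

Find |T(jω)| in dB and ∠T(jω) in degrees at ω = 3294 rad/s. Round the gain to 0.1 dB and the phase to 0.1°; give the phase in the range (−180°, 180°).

38.6 dB, 29.8°

At ω = 3294 rad/s:
zero (1 + j3294·0.1) = 1 + j329.4 → |·| ≈ 329.4, ∠ ≈ 89.83°
zero (1 + j3294·0.0125) = 1 + j41.175 → |·| ≈ 41.187, ∠ ≈ 88.61°
pole (1 + j3294·0.2) = 1 + j658.8 → |·| ≈ 658.8, ∠ ≈ 89.91°
pole (1 + j3294·0.0005) = 1 + j1.647 → |·| ≈ 1.9268, ∠ ≈ 58.74°
|T| = 8 · 329.4 · 41.187 / (658.8 · 1.9268) ≈ 85.503
Gain = 20 log₁₀(85.503) ≈ 38.64 dB
∠T = (89.83° + 88.61°) − (89.91° + 58.74°) = 29.79°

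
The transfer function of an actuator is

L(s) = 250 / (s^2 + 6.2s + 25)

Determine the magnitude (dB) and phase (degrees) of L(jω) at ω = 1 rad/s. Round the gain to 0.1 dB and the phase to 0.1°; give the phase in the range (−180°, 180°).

20.1 dB, -14.5°

At s = jω = j1:
quadratic: (j1)² + 6.2·j1 + 25 = 24 + j6.2 → |·| ≈ 24.788, ∠ ≈ 14.48°
|L| = 250 / 24.788 ≈ 10.086
Gain = 20 log₁₀(10.086) ≈ 20.07 dB
∠L = 0.00° − 14.48° = -14.48°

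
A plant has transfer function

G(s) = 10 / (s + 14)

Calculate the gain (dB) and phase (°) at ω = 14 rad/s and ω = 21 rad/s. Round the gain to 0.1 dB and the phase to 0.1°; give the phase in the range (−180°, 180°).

ω = 14: -5.9 dB, -45.0°; ω = 21: -8.0 dB, -56.3°

Substitute s = j14:
Numerator: 10 = 10 + j0
Denominator: (j14) + 14 = 14 + j14
|N| = √(10² + 0²) ≈ 10, ∠N ≈ 0.00°
|D| = √(14² + 14²) ≈ 19.799, ∠D ≈ 45.00°
|G| = 10 / 19.799 ≈ 0.50508
Gain = 20 log₁₀(0.50508) ≈ -5.93 dB
∠G = 0.00° − 45.00° = -45.00°

Substitute s = j21:
Numerator: 10 = 10 + j0
Denominator: (j21) + 14 = 14 + j21
|N| = √(10² + 0²) ≈ 10, ∠N ≈ 0.00°
|D| = √(14² + 21²) ≈ 25.239, ∠D ≈ 56.31°
|G| = 10 / 25.239 ≈ 0.39621
Gain = 20 log₁₀(0.39621) ≈ -8.04 dB
∠G = 0.00° − 56.31° = -56.31°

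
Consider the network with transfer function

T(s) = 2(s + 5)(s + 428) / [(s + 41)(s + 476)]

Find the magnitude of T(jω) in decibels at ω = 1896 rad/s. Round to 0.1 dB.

At s = jω = j1896:
zero (s+5): 5 + j1896 → |·| = √(5²+1896²) = √3594841 ≈ 1896, ∠ = arctan(1896/5) ≈ 89.85°
zero (s+428): 428 + j1896 → |·| = √(428²+1896²) = √3778000 ≈ 1943.7, ∠ = arctan(1896/428) ≈ 77.28°
pole (s+41): 41 + j1896 → |·| = √(41²+1896²) = √3596497 ≈ 1896.4, ∠ = arctan(1896/41) ≈ 88.76°
pole (s+476): 476 + j1896 → |·| = √(476²+1896²) = √3821392 ≈ 1954.8, ∠ = arctan(1896/476) ≈ 75.91°
|T| = 2 · 3.6853e+06 / 3.7071e+06 ≈ 1.9882
Gain = 20 log₁₀(1.9882) ≈ 5.97 dB

6.0 dB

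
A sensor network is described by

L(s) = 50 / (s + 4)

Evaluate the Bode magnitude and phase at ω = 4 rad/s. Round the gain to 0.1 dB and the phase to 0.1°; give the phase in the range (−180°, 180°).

18.9 dB, -45.0°

Substitute s = j4:
Numerator: 50 = 50 + j0
Denominator: (j4) + 4 = 4 + j4
|N| = √(50² + 0²) ≈ 50, ∠N ≈ 0.00°
|D| = √(4² + 4²) ≈ 5.6569, ∠D ≈ 45.00°
|L| = 50 / 5.6569 ≈ 8.8388
Gain = 20 log₁₀(8.8388) ≈ 18.93 dB
∠L = 0.00° − 45.00° = -45.00°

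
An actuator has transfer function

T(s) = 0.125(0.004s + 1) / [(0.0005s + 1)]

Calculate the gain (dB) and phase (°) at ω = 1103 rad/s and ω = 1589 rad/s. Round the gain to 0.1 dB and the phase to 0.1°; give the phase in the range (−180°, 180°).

ω = 1103: -6.1 dB, 48.4°; ω = 1589: -4.0 dB, 42.6°

At ω = 1103 rad/s:
zero (1 + j1103·0.004) = 1 + j4.412 → |·| ≈ 4.5239, ∠ ≈ 77.23°
pole (1 + j1103·0.0005) = 1 + j0.5515 → |·| ≈ 1.142, ∠ ≈ 28.88°
|T| = 0.125 · 4.5239 / (1.142) ≈ 0.49517
Gain = 20 log₁₀(0.49517) ≈ -6.10 dB
∠T = (77.23°) − (28.88°) = 48.35°

At ω = 1589 rad/s:
zero (1 + j1589·0.004) = 1 + j6.356 → |·| ≈ 6.4342, ∠ ≈ 81.06°
pole (1 + j1589·0.0005) = 1 + j0.7945 → |·| ≈ 1.2772, ∠ ≈ 38.47°
|T| = 0.125 · 6.4342 / (1.2772) ≈ 0.62972
Gain = 20 log₁₀(0.62972) ≈ -4.02 dB
∠T = (81.06°) − (38.47°) = 42.59°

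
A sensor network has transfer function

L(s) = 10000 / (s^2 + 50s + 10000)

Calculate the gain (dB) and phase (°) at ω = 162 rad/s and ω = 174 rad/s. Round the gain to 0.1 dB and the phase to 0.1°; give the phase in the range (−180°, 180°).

At s = jω = j162:
quadratic: (j162)² + 50·j162 + 10000 = -16244 + j8100 → |·| ≈ 18152, ∠ ≈ 153.50°
|L| = 10000 / 18152 ≈ 0.5509
Gain = 20 log₁₀(0.5509) ≈ -5.18 dB
∠L = 0.00° − 153.50° = -153.50°

At s = jω = j174:
quadratic: (j174)² + 50·j174 + 10000 = -20276 + j8700 → |·| ≈ 22064, ∠ ≈ 156.78°
|L| = 10000 / 22064 ≈ 0.45323
Gain = 20 log₁₀(0.45323) ≈ -6.87 dB
∠L = 0.00° − 156.78° = -156.78°

ω = 162: -5.2 dB, -153.5°; ω = 174: -6.9 dB, -156.8°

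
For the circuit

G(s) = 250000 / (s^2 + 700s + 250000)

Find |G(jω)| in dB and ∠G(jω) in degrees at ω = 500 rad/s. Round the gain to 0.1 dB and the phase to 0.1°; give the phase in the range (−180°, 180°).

At s = jω = j500:
quadratic: (j500)² + 700·j500 + 250000 = 0 + j350000 → |·| ≈ 3.5e+05, ∠ ≈ 90.00°
|G| = 250000 / 3.5e+05 ≈ 0.71429
Gain = 20 log₁₀(0.71429) ≈ -2.92 dB
∠G = 0.00° − 90.00° = -90.00°

-2.9 dB, -90.0°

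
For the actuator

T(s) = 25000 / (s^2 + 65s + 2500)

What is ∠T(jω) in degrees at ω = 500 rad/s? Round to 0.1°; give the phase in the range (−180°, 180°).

-172.5°

At s = jω = j500:
quadratic: (j500)² + 65·j500 + 2500 = -247500 + j32500 → |·| ≈ 2.4962e+05, ∠ ≈ 172.52°
∠T = 0.00° − 172.52° = -172.52°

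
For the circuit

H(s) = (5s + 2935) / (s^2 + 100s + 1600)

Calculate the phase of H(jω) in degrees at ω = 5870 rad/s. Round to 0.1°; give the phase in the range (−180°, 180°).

Substitute s = j5870:
Numerator: 5(j5870) + 2935 = 2935 + j29350
Denominator: (j5870)^2 + 100(j5870) + 1600 = -34455300 + j587000
|N| = √(2935² + 29350²) ≈ 29496, ∠N ≈ 84.29°
|D| = √(34455300² + 587000²) ≈ 3.446e+07, ∠D ≈ 179.02°
∠H = 84.29° − 179.02° = -94.73°

-94.7°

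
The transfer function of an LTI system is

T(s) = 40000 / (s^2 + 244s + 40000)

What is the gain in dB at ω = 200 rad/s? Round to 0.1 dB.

-1.7 dB

At s = jω = j200:
quadratic: (j200)² + 244·j200 + 40000 = 0 + j48800 → |·| ≈ 48800, ∠ ≈ 90.00°
|T| = 40000 / 48800 ≈ 0.81967
Gain = 20 log₁₀(0.81967) ≈ -1.73 dB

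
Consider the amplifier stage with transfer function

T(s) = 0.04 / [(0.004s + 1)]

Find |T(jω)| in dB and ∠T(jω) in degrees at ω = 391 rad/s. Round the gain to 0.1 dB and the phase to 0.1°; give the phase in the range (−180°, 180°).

-33.3 dB, -57.4°

At ω = 391 rad/s:
pole (1 + j391·0.004) = 1 + j1.564 → |·| ≈ 1.8564, ∠ ≈ 57.41°
|T| = 0.04 · 1 / (1.8564) ≈ 0.021547
Gain = 20 log₁₀(0.021547) ≈ -33.33 dB
∠T = (0°) − (57.41°) = -57.41°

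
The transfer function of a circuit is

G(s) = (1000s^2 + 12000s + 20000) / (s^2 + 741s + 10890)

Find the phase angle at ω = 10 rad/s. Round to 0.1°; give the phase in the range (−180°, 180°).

89.2°

Substitute s = j10:
Numerator: 1000(j10)^2 + 12000(j10) + 20000 = -80000 + j120000
Denominator: (j10)^2 + 741(j10) + 10890 = 10790 + j7410
|N| = √(80000² + 120000²) ≈ 1.4422e+05, ∠N ≈ 123.69°
|D| = √(10790² + 7410²) ≈ 13089, ∠D ≈ 34.48°
∠G = 123.69° − 34.48° = 89.21°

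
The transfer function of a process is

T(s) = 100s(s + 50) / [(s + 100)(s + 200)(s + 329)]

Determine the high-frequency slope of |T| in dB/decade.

-20 dB/decade

Each pole contributes −20 dB/decade at high frequency; each zero contributes +20 dB/decade.
Net: 2 zero(s) − 3 pole(s) → -20 dB/decade.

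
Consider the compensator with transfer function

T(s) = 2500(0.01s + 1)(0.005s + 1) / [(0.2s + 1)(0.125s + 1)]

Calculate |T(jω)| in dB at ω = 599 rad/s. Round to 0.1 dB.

At ω = 599 rad/s:
zero (1 + j599·0.01) = 1 + j5.99 → |·| ≈ 6.0729, ∠ ≈ 80.52°
zero (1 + j599·0.005) = 1 + j2.995 → |·| ≈ 3.1575, ∠ ≈ 71.54°
pole (1 + j599·0.2) = 1 + j119.8 → |·| ≈ 119.8, ∠ ≈ 89.52°
pole (1 + j599·0.125) = 1 + j74.875 → |·| ≈ 74.882, ∠ ≈ 89.23°
|T| = 2500 · 6.0729 · 3.1575 / (119.8 · 74.882) ≈ 5.3437
Gain = 20 log₁₀(5.3437) ≈ 14.56 dB

14.6 dB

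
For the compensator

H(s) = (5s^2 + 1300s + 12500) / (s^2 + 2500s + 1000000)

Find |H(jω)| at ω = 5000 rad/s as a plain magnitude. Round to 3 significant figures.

4.63

Substitute s = j5000:
Numerator: 5(j5000)^2 + 1300(j5000) + 12500 = -124987500 + j6500000
Denominator: (j5000)^2 + 2500(j5000) + 1000000 = -24000000 + j12500000
|N| = √(124987500² + 6500000²) ≈ 1.2516e+08, ∠N ≈ 177.02°
|D| = √(24000000² + 12500000²) ≈ 2.706e+07, ∠D ≈ 152.49°
|H| = 1.2516e+08 / 2.706e+07 ≈ 4.6253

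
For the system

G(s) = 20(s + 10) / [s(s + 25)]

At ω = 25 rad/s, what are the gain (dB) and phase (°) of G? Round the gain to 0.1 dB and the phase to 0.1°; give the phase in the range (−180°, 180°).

At s = jω = j25:
zero (s+10): 10 + j25 → |·| = √(10²+25²) = √725 ≈ 26.926, ∠ = arctan(25/10) ≈ 68.20°
pole (s+25): 25 + j25 → |·| = √(25²+25²) = √1250 ≈ 35.355, ∠ = arctan(25/25) ≈ 45.00°
pole at origin: |s| = 25, ∠ = 90.00° (in denominator)
|G| = 20 · 26.926 / 883.87 ≈ 0.60928
Gain = 20 log₁₀(0.60928) ≈ -4.30 dB
∠G = 68.20° − 135.00° = -66.80°

-4.3 dB, -66.8°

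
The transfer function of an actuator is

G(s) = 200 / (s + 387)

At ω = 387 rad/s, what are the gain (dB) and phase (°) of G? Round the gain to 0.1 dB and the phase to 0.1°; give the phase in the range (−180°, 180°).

Substitute s = j387:
Numerator: 200 = 200 + j0
Denominator: (j387) + 387 = 387 + j387
|N| = √(200² + 0²) ≈ 200, ∠N ≈ 0.00°
|D| = √(387² + 387²) ≈ 547.3, ∠D ≈ 45.00°
|G| = 200 / 547.3 ≈ 0.36543
Gain = 20 log₁₀(0.36543) ≈ -8.74 dB
∠G = 0.00° − 45.00° = -45.00°

-8.7 dB, -45.0°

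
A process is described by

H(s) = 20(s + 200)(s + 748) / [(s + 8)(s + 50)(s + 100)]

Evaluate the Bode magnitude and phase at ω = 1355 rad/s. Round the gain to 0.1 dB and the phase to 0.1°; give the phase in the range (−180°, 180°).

At s = jω = j1355:
zero (s+200): 200 + j1355 → |·| = √(200²+1355²) = √1876025 ≈ 1369.7, ∠ = arctan(1355/200) ≈ 81.60°
zero (s+748): 748 + j1355 → |·| = √(748²+1355²) = √2395529 ≈ 1547.7, ∠ = arctan(1355/748) ≈ 61.10°
pole (s+8): 8 + j1355 → |·| = √(8²+1355²) = √1836089 ≈ 1355, ∠ = arctan(1355/8) ≈ 89.66°
pole (s+50): 50 + j1355 → |·| = √(50²+1355²) = √1838525 ≈ 1355.9, ∠ = arctan(1355/50) ≈ 87.89°
pole (s+100): 100 + j1355 → |·| = √(100²+1355²) = √1846025 ≈ 1358.7, ∠ = arctan(1355/100) ≈ 85.78°
|H| = 20 · 2.1199e+06 / 2.4963e+09 ≈ 0.016984
Gain = 20 log₁₀(0.016984) ≈ -35.40 dB
∠H = 142.70° − 263.33° = -120.63°

-35.4 dB, -120.6°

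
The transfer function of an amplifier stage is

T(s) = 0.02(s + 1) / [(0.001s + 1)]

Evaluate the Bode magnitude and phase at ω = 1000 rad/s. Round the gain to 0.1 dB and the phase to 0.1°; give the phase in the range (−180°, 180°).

23.0 dB, 44.9°

At ω = 1000 rad/s:
zero (1 + j1000·1) = 1 + j1000 → |·| ≈ 1000, ∠ ≈ 89.94°
pole (1 + j1000·0.001) = 1 + j1 → |·| ≈ 1.4142, ∠ ≈ 45.00°
|T| = 0.02 · 1000 / (1.4142) ≈ 14.142
Gain = 20 log₁₀(14.142) ≈ 23.01 dB
∠T = (89.94°) − (45.00°) = 44.94°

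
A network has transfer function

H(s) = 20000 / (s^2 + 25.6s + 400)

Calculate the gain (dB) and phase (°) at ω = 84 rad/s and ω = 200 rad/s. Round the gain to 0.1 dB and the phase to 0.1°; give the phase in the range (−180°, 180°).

At s = jω = j84:
quadratic: (j84)² + 25.6·j84 + 400 = -6656 + j2150.4 → |·| ≈ 6994.8, ∠ ≈ 162.10°
|H| = 20000 / 6994.8 ≈ 2.8593
Gain = 20 log₁₀(2.8593) ≈ 9.13 dB
∠H = 0.00° − 162.10° = -162.10°

At s = jω = j200:
quadratic: (j200)² + 25.6·j200 + 400 = -39600 + j5120 → |·| ≈ 39930, ∠ ≈ 172.63°
|H| = 20000 / 39930 ≈ 0.50088
Gain = 20 log₁₀(0.50088) ≈ -6.01 dB
∠H = 0.00° − 172.63° = -172.63°

ω = 84: 9.1 dB, -162.1°; ω = 200: -6.0 dB, -172.6°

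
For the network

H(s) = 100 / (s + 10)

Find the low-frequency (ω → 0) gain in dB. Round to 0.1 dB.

H(0) = 100 / 10 = 10
20 log₁₀(10) ≈ 20.00 dB

20.0 dB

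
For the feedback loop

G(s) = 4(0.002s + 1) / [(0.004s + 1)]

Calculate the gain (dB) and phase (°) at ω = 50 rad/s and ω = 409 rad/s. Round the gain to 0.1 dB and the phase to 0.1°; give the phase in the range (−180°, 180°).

At ω = 50 rad/s:
zero (1 + j50·0.002) = 1 + j0.1 → |·| ≈ 1.005, ∠ ≈ 5.71°
pole (1 + j50·0.004) = 1 + j0.2 → |·| ≈ 1.0198, ∠ ≈ 11.31°
|G| = 4 · 1.005 / (1.0198) ≈ 3.9419
Gain = 20 log₁₀(3.9419) ≈ 11.91 dB
∠G = (5.71°) − (11.31°) = -5.60°

At ω = 409 rad/s:
zero (1 + j409·0.002) = 1 + j0.818 → |·| ≈ 1.2919, ∠ ≈ 39.28°
pole (1 + j409·0.004) = 1 + j1.636 → |·| ≈ 1.9174, ∠ ≈ 58.56°
|G| = 4 · 1.2919 / (1.9174) ≈ 2.6951
Gain = 20 log₁₀(2.6951) ≈ 8.61 dB
∠G = (39.28°) − (58.56°) = -19.28°

ω = 50: 11.9 dB, -5.6°; ω = 409: 8.6 dB, -19.3°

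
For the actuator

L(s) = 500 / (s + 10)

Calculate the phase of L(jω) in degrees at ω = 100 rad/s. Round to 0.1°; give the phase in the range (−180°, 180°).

-84.3°

At s = jω = j100:
pole (s+10): 10 + j100 → |·| = √(10²+100²) = √10100 ≈ 100.5, ∠ = arctan(100/10) ≈ 84.29°
∠L = 0.00° − 84.29° = -84.29°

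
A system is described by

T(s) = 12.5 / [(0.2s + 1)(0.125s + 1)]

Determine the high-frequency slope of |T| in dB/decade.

Each pole contributes −20 dB/decade at high frequency; each zero contributes +20 dB/decade.
Net: 0 zero(s) − 2 pole(s) → -40 dB/decade.

-40 dB/decade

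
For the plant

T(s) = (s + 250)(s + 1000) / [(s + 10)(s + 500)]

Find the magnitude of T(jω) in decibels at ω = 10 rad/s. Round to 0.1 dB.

31.0 dB

At s = jω = j10:
zero (s+250): 250 + j10 → |·| = √(250²+10²) = √62600 ≈ 250.2, ∠ = arctan(10/250) ≈ 2.29°
zero (s+1000): 1000 + j10 → |·| = √(1000²+10²) = √1000100 ≈ 1000, ∠ = arctan(10/1000) ≈ 0.57°
pole (s+10): 10 + j10 → |·| = √(10²+10²) = √200 ≈ 14.142, ∠ = arctan(10/10) ≈ 45.00°
pole (s+500): 500 + j10 → |·| = √(500²+10²) = √250100 ≈ 500.1, ∠ = arctan(10/500) ≈ 1.15°
|T| = 1 · 2.502e+05 / 7072.4 ≈ 35.377
Gain = 20 log₁₀(35.377) ≈ 30.97 dB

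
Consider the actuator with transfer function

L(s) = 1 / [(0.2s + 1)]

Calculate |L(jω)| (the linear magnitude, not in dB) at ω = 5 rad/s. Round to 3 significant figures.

0.707

At ω = 5 rad/s:
pole (1 + j5·0.2) = 1 + j1 → |·| ≈ 1.4142, ∠ ≈ 45.00°
|L| = 1 · 1 / (1.4142) ≈ 0.70711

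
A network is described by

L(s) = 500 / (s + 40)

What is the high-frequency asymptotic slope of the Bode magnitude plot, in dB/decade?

Each pole contributes −20 dB/decade at high frequency; each zero contributes +20 dB/decade.
Net: 0 zero(s) − 1 pole(s) → -20 dB/decade.

-20 dB/decade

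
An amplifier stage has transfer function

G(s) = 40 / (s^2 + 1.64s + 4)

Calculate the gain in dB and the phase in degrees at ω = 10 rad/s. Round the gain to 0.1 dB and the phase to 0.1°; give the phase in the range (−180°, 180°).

-7.7 dB, -170.3°

At s = jω = j10:
quadratic: (j10)² + 1.64·j10 + 4 = -96 + j16.4 → |·| ≈ 97.391, ∠ ≈ 170.31°
|G| = 40 / 97.391 ≈ 0.41072
Gain = 20 log₁₀(0.41072) ≈ -7.73 dB
∠G = 0.00° − 170.31° = -170.31°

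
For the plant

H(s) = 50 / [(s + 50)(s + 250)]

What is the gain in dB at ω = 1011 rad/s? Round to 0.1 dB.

-86.5 dB

At s = jω = j1011:
pole (s+50): 50 + j1011 → |·| = √(50²+1011²) = √1024621 ≈ 1012.2, ∠ = arctan(1011/50) ≈ 87.17°
pole (s+250): 250 + j1011 → |·| = √(250²+1011²) = √1084621 ≈ 1041.5, ∠ = arctan(1011/250) ≈ 76.11°
|H| = 50 / 1.0542e+06 ≈ 4.7429e-05
Gain = 20 log₁₀(4.7429e-05) ≈ -86.48 dB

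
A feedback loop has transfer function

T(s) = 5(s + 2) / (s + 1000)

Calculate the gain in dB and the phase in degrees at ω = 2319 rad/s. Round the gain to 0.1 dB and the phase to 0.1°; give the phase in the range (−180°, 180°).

At s = jω = j2319:
zero (s+2): 2 + j2319 → |·| = √(2²+2319²) = √5377765 ≈ 2319, ∠ = arctan(2319/2) ≈ 89.95°
pole (s+1000): 1000 + j2319 → |·| = √(1000²+2319²) = √6377761 ≈ 2525.4, ∠ = arctan(2319/1000) ≈ 66.67°
|T| = 5 · 2319 / 2525.4 ≈ 4.5914
Gain = 20 log₁₀(4.5914) ≈ 13.24 dB
∠T = 89.95° − 66.67° = 23.28°

13.2 dB, 23.3°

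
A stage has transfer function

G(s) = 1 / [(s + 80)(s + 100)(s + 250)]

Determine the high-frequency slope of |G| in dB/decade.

-60 dB/decade

Each pole contributes −20 dB/decade at high frequency; each zero contributes +20 dB/decade.
Net: 0 zero(s) − 3 pole(s) → -60 dB/decade.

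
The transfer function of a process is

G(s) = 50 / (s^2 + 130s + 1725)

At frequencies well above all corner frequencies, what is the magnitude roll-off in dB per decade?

Each pole contributes −20 dB/decade at high frequency; each zero contributes +20 dB/decade.
Net: 0 zero(s) − 2 pole(s) → -40 dB/decade.

-40 dB/decade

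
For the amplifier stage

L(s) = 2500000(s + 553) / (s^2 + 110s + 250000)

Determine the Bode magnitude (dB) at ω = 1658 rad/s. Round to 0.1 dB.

At s = jω = j1658:
zero (s+553): 553 + j1658 → |·| = √(553²+1658²) = √3054773 ≈ 1747.8, ∠ = arctan(1658/553) ≈ 71.55°
quadratic: (j1658)² + 110·j1658 + 250000 = -2498964 + j182380 → |·| ≈ 2.5056e+06, ∠ ≈ 175.83°
|L| = 2500000 · 1747.8 / 2.5056e+06 ≈ 1743.9
Gain = 20 log₁₀(1743.9) ≈ 64.83 dB

64.8 dB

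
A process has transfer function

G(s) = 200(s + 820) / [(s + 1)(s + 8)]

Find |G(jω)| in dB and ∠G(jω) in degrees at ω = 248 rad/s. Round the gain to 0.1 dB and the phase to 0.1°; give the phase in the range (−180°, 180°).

At s = jω = j248:
zero (s+820): 820 + j248 → |·| = √(820²+248²) = √733904 ≈ 856.68, ∠ = arctan(248/820) ≈ 16.83°
pole (s+1): 1 + j248 → |·| = √(1²+248²) = √61505 ≈ 248, ∠ = arctan(248/1) ≈ 89.77°
pole (s+8): 8 + j248 → |·| = √(8²+248²) = √61568 ≈ 248.13, ∠ = arctan(248/8) ≈ 88.15°
|G| = 200 · 856.68 / 61536 ≈ 2.7843
Gain = 20 log₁₀(2.7843) ≈ 8.89 dB
∠G = 16.83° − 177.92° = -161.09°

8.9 dB, -161.1°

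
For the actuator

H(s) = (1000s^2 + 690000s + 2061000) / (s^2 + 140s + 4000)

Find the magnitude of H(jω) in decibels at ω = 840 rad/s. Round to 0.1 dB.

62.2 dB

Substitute s = j840:
Numerator: 1000(j840)^2 + 690000(j840) + 2061000 = -703539000 + j579600000
Denominator: (j840)^2 + 140(j840) + 4000 = -701600 + j117600
|N| = √(703539000² + 579600000²) ≈ 9.1154e+08, ∠N ≈ 140.52°
|D| = √(701600² + 117600²) ≈ 7.1139e+05, ∠D ≈ 170.48°
|H| = 9.1154e+08 / 7.1139e+05 ≈ 1281.4
Gain = 20 log₁₀(1281.4) ≈ 62.15 dB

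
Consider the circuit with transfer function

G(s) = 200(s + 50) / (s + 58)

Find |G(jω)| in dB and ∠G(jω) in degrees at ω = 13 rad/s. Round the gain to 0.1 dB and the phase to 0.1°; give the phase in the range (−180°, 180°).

At s = jω = j13:
zero (s+50): 50 + j13 → |·| = √(50²+13²) = √2669 ≈ 51.662, ∠ = arctan(13/50) ≈ 14.57°
pole (s+58): 58 + j13 → |·| = √(58²+13²) = √3533 ≈ 59.439, ∠ = arctan(13/58) ≈ 12.63°
|G| = 200 · 51.662 / 59.439 ≈ 173.83
Gain = 20 log₁₀(173.83) ≈ 44.80 dB
∠G = 14.57° − 12.63° = 1.94°

44.8 dB, 1.9°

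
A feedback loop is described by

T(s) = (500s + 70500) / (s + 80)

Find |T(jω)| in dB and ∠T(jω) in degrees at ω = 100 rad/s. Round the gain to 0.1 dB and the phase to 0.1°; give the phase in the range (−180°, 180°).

Substitute s = j100:
Numerator: 500(j100) + 70500 = 70500 + j50000
Denominator: (j100) + 80 = 80 + j100
|N| = √(70500² + 50000²) ≈ 86431, ∠N ≈ 35.35°
|D| = √(80² + 100²) ≈ 128.06, ∠D ≈ 51.34°
|T| = 86431 / 128.06 ≈ 674.93
Gain = 20 log₁₀(674.93) ≈ 56.59 dB
∠T = 35.35° − 51.34° = -15.99°

56.6 dB, -16.0°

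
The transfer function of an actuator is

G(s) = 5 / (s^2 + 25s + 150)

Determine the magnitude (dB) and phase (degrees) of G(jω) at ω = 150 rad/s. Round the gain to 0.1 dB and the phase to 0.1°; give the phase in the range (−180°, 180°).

Substitute s = j150:
Numerator: 5 = 5 + j0
Denominator: (j150)^2 + 25(j150) + 150 = -22350 + j3750
|N| = √(5² + 0²) ≈ 5, ∠N ≈ 0.00°
|D| = √(22350² + 3750²) ≈ 22662, ∠D ≈ 170.48°
|G| = 5 / 22662 ≈ 0.00022063
Gain = 20 log₁₀(0.00022063) ≈ -73.13 dB
∠G = 0.00° − 170.48° = -170.48°

-73.1 dB, -170.5°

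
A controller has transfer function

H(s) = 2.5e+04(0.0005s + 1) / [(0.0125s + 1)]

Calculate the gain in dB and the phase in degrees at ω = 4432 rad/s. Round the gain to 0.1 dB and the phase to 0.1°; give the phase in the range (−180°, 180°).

60.8 dB, -23.3°

At ω = 4432 rad/s:
zero (1 + j4432·0.0005) = 1 + j2.216 → |·| ≈ 2.4312, ∠ ≈ 65.71°
pole (1 + j4432·0.0125) = 1 + j55.4 → |·| ≈ 55.409, ∠ ≈ 88.97°
|H| = 2.5e+04 · 2.4312 / (55.409) ≈ 1096.9
Gain = 20 log₁₀(1096.9) ≈ 60.80 dB
∠H = (65.71°) − (88.97°) = -23.26°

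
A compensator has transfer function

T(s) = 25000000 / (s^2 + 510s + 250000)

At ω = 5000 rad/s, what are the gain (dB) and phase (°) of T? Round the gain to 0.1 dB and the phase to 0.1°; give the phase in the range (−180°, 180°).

At s = jω = j5000:
quadratic: (j5000)² + 510·j5000 + 250000 = -24750000 + j2550000 → |·| ≈ 2.4881e+07, ∠ ≈ 174.12°
|T| = 25000000 / 2.4881e+07 ≈ 1.0048
Gain = 20 log₁₀(1.0048) ≈ 0.04 dB
∠T = 0.00° − 174.12° = -174.12°

0.0 dB, -174.1°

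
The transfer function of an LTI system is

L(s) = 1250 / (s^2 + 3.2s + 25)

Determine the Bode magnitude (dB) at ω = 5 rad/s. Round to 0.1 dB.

37.9 dB

At s = jω = j5:
quadratic: (j5)² + 3.2·j5 + 25 = 0 + j16 → |·| ≈ 16, ∠ ≈ 90.00°
|L| = 1250 / 16 ≈ 78.125
Gain = 20 log₁₀(78.125) ≈ 37.86 dB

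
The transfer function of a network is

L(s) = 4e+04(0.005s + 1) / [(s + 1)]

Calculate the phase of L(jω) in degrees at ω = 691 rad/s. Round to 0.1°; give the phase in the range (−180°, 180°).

-16.1°

At ω = 691 rad/s:
zero (1 + j691·0.005) = 1 + j3.455 → |·| ≈ 3.5968, ∠ ≈ 73.86°
pole (1 + j691·1) = 1 + j691 → |·| ≈ 691, ∠ ≈ 89.92°
∠L = (73.86°) − (89.92°) = -16.06°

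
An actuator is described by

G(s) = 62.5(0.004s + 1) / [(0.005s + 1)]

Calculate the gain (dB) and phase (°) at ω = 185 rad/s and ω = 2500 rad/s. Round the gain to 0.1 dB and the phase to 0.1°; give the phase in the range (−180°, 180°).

At ω = 185 rad/s:
zero (1 + j185·0.004) = 1 + j0.74 → |·| ≈ 1.244, ∠ ≈ 36.50°
pole (1 + j185·0.005) = 1 + j0.925 → |·| ≈ 1.3622, ∠ ≈ 42.77°
|G| = 62.5 · 1.244 / (1.3622) ≈ 57.077
Gain = 20 log₁₀(57.077) ≈ 35.13 dB
∠G = (36.50°) − (42.77°) = -6.27°

At ω = 2500 rad/s:
zero (1 + j2500·0.004) = 1 + j10 → |·| ≈ 10.05, ∠ ≈ 84.29°
pole (1 + j2500·0.005) = 1 + j12.5 → |·| ≈ 12.54, ∠ ≈ 85.43°
|G| = 62.5 · 10.05 / (12.54) ≈ 50.09
Gain = 20 log₁₀(50.09) ≈ 34.00 dB
∠G = (84.29°) − (85.43°) = -1.14°

ω = 185: 35.1 dB, -6.3°; ω = 2500: 34.0 dB, -1.1°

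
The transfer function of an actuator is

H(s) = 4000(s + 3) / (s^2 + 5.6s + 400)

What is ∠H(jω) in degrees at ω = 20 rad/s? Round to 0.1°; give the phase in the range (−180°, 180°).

At s = jω = j20:
zero (s+3): 3 + j20 → |·| = √(3²+20²) = √409 ≈ 20.224, ∠ = arctan(20/3) ≈ 81.47°
quadratic: (j20)² + 5.6·j20 + 400 = 0 + j112 → |·| ≈ 112, ∠ ≈ 90.00°
∠H = 81.47° − 90.00° = -8.53°

-8.5°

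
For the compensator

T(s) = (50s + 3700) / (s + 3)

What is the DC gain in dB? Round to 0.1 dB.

61.8 dB

T(0) = 3700 / 3 ≈ 1233.3
20 log₁₀(1233.3) ≈ 61.82 dB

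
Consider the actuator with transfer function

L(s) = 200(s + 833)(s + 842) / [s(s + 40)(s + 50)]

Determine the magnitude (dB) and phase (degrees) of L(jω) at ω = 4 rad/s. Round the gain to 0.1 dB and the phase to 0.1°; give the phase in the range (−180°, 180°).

At s = jω = j4:
zero (s+833): 833 + j4 → |·| = √(833²+4²) = √693905 ≈ 833.01, ∠ = arctan(4/833) ≈ 0.28°
zero (s+842): 842 + j4 → |·| = √(842²+4²) = √708980 ≈ 842.01, ∠ = arctan(4/842) ≈ 0.27°
pole (s+40): 40 + j4 → |·| = √(40²+4²) = √1616 ≈ 40.2, ∠ = arctan(4/40) ≈ 5.71°
pole (s+50): 50 + j4 → |·| = √(50²+4²) = √2516 ≈ 50.16, ∠ = arctan(4/50) ≈ 4.57°
pole at origin: |s| = 4, ∠ = 90.00° (in denominator)
|L| = 200 · 7.014e+05 / 8065.7 ≈ 17392
Gain = 20 log₁₀(17392) ≈ 84.81 dB
∠L = 0.55° − 100.28° = -99.73°

84.8 dB, -99.7°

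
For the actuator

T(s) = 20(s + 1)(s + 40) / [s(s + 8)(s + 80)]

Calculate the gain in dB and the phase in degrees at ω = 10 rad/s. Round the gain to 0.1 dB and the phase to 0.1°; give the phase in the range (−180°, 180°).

-1.9 dB, -50.1°

At s = jω = j10:
zero (s+1): 1 + j10 → |·| = √(1²+10²) = √101 ≈ 10.05, ∠ = arctan(10/1) ≈ 84.29°
zero (s+40): 40 + j10 → |·| = √(40²+10²) = √1700 ≈ 41.231, ∠ = arctan(10/40) ≈ 14.04°
pole (s+8): 8 + j10 → |·| = √(8²+10²) = √164 ≈ 12.806, ∠ = arctan(10/8) ≈ 51.34°
pole (s+80): 80 + j10 → |·| = √(80²+10²) = √6500 ≈ 80.623, ∠ = arctan(10/80) ≈ 7.13°
pole at origin: |s| = 10, ∠ = 90.00° (in denominator)
|T| = 20 · 414.37 / 10325 ≈ 0.80265
Gain = 20 log₁₀(0.80265) ≈ -1.91 dB
∠T = 98.33° − 148.47° = -50.14°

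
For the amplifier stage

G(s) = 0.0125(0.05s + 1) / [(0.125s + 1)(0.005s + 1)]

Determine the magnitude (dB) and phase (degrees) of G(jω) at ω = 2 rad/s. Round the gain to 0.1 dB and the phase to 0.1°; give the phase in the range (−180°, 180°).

At ω = 2 rad/s:
zero (1 + j2·0.05) = 1 + j0.1 → |·| ≈ 1.005, ∠ ≈ 5.71°
pole (1 + j2·0.125) = 1 + j0.25 → |·| ≈ 1.0308, ∠ ≈ 14.04°
pole (1 + j2·0.005) = 1 + j0.01 → |·| ≈ 1, ∠ ≈ 0.57°
|G| = 0.0125 · 1.005 / (1.0308 · 1) ≈ 0.012187
Gain = 20 log₁₀(0.012187) ≈ -38.28 dB
∠G = (5.71°) − (14.04° + 0.57°) = -8.90°

-38.3 dB, -8.9°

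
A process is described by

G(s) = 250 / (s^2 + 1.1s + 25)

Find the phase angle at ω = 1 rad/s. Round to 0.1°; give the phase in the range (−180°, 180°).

At s = jω = j1:
quadratic: (j1)² + 1.1·j1 + 25 = 24 + j1.1 → |·| ≈ 24.025, ∠ ≈ 2.62°
∠G = 0.00° − 2.62° = -2.62°

-2.6°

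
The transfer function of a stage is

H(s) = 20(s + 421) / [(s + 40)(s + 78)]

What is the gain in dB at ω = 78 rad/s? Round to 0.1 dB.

-1.1 dB

At s = jω = j78:
zero (s+421): 421 + j78 → |·| = √(421²+78²) = √183325 ≈ 428.16, ∠ = arctan(78/421) ≈ 10.50°
pole (s+40): 40 + j78 → |·| = √(40²+78²) = √7684 ≈ 87.658, ∠ = arctan(78/40) ≈ 62.85°
pole (s+78): 78 + j78 → |·| = √(78²+78²) = √12168 ≈ 110.31, ∠ = arctan(78/78) ≈ 45.00°
|H| = 20 · 428.16 / 9669.6 ≈ 0.88558
Gain = 20 log₁₀(0.88558) ≈ -1.06 dB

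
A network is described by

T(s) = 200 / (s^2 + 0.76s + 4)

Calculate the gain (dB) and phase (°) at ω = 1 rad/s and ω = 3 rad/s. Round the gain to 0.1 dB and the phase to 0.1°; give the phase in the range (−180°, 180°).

At s = jω = j1:
quadratic: (j1)² + 0.76·j1 + 4 = 3 + j0.76 → |·| ≈ 3.0948, ∠ ≈ 14.22°
|T| = 200 / 3.0948 ≈ 64.625
Gain = 20 log₁₀(64.625) ≈ 36.21 dB
∠T = 0.00° − 14.22° = -14.22°

At s = jω = j3:
quadratic: (j3)² + 0.76·j3 + 4 = -5 + j2.28 → |·| ≈ 5.4953, ∠ ≈ 155.49°
|T| = 200 / 5.4953 ≈ 36.395
Gain = 20 log₁₀(36.395) ≈ 31.22 dB
∠T = 0.00° − 155.49° = -155.49°

ω = 1: 36.2 dB, -14.2°; ω = 3: 31.2 dB, -155.5°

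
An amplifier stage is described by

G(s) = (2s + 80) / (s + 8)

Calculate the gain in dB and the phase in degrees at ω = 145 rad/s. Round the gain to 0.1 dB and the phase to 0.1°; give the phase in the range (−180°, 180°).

Substitute s = j145:
Numerator: 2(j145) + 80 = 80 + j290
Denominator: (j145) + 8 = 8 + j145
|N| = √(80² + 290²) ≈ 300.83, ∠N ≈ 74.58°
|D| = √(8² + 145²) ≈ 145.22, ∠D ≈ 86.84°
|G| = 300.83 / 145.22 ≈ 2.0715
Gain = 20 log₁₀(2.0715) ≈ 6.33 dB
∠G = 74.58° − 86.84° = -12.26°

6.3 dB, -12.3°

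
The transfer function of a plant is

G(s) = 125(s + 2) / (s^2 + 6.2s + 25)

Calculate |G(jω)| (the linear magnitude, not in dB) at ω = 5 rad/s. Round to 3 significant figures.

21.7

At s = jω = j5:
zero (s+2): 2 + j5 → |·| = √(2²+5²) = √29 ≈ 5.3852, ∠ = arctan(5/2) ≈ 68.20°
quadratic: (j5)² + 6.2·j5 + 25 = 0 + j31 → |·| ≈ 31, ∠ ≈ 90.00°
|G| = 125 · 5.3852 / 31 ≈ 21.715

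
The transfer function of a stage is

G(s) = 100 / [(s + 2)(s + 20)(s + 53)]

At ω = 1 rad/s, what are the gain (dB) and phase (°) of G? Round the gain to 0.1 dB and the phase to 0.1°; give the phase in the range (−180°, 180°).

-27.5 dB, -30.5°

At s = jω = j1:
pole (s+2): 2 + j1 → |·| = √(2²+1²) = √5 ≈ 2.2361, ∠ = arctan(1/2) ≈ 26.57°
pole (s+20): 20 + j1 → |·| = √(20²+1²) = √401 ≈ 20.025, ∠ = arctan(1/20) ≈ 2.86°
pole (s+53): 53 + j1 → |·| = √(53²+1²) = √2810 ≈ 53.009, ∠ = arctan(1/53) ≈ 1.08°
|G| = 100 / 2373.6 ≈ 0.04213
Gain = 20 log₁₀(0.04213) ≈ -27.51 dB
∠G = 0.00° − 30.51° = -30.51°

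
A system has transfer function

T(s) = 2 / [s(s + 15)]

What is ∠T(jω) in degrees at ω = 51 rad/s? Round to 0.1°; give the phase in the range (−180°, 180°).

At s = jω = j51:
pole (s+15): 15 + j51 → |·| = √(15²+51²) = √2826 ≈ 53.16, ∠ = arctan(51/15) ≈ 73.61°
pole at origin: |s| = 51, ∠ = 90.00° (in denominator)
∠T = 0.00° − 163.61° = -163.61°

-163.6°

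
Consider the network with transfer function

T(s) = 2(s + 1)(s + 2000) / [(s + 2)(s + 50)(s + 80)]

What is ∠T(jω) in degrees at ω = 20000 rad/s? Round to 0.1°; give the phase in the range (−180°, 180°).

At s = jω = j20000:
zero (s+1): 1 + j20000 → |·| = √(1²+20000²) = √400000001 ≈ 20000, ∠ = arctan(20000/1) ≈ 90.00°
zero (s+2000): 2000 + j20000 → |·| = √(2000²+20000²) = √404000000 ≈ 20100, ∠ = arctan(20000/2000) ≈ 84.29°
pole (s+2): 2 + j20000 → |·| = √(2²+20000²) = √400000004 ≈ 20000, ∠ = arctan(20000/2) ≈ 89.99°
pole (s+50): 50 + j20000 → |·| = √(50²+20000²) = √400002500 ≈ 20000, ∠ = arctan(20000/50) ≈ 89.86°
pole (s+80): 80 + j20000 → |·| = √(80²+20000²) = √400006400 ≈ 20000, ∠ = arctan(20000/80) ≈ 89.77°
∠T = 174.29° − 269.62° = -95.33°

-95.3°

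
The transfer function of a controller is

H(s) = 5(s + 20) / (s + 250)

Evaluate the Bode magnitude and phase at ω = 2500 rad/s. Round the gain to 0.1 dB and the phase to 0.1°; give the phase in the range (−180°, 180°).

At s = jω = j2500:
zero (s+20): 20 + j2500 → |·| = √(20²+2500²) = √6250400 ≈ 2500.1, ∠ = arctan(2500/20) ≈ 89.54°
pole (s+250): 250 + j2500 → |·| = √(250²+2500²) = √6312500 ≈ 2512.5, ∠ = arctan(2500/250) ≈ 84.29°
|H| = 5 · 2500.1 / 2512.5 ≈ 4.9753
Gain = 20 log₁₀(4.9753) ≈ 13.94 dB
∠H = 89.54° − 84.29° = 5.25°

13.9 dB, 5.3°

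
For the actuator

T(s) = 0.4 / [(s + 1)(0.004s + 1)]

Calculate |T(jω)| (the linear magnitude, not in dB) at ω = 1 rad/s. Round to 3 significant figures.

0.283

At ω = 1 rad/s:
pole (1 + j1·1) = 1 + j1 → |·| ≈ 1.4142, ∠ ≈ 45.00°
pole (1 + j1·0.004) = 1 + j0.004 → |·| ≈ 1, ∠ ≈ 0.23°
|T| = 0.4 · 1 / (1.4142 · 1) ≈ 0.28285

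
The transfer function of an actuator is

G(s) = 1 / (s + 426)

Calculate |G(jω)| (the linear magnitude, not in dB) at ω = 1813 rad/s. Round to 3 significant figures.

0.000537

Substitute s = j1813:
Numerator: 1 = 1 + j0
Denominator: (j1813) + 426 = 426 + j1813
|N| = √(1² + 0²) ≈ 1, ∠N ≈ 0.00°
|D| = √(426² + 1813²) ≈ 1862.4, ∠D ≈ 76.78°
|G| = 1 / 1862.4 ≈ 0.00053694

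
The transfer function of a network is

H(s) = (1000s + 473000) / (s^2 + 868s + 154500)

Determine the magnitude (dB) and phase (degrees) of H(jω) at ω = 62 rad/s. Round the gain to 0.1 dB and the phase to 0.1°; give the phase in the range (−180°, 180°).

Substitute s = j62:
Numerator: 1000(j62) + 473000 = 473000 + j62000
Denominator: (j62)^2 + 868(j62) + 154500 = 150656 + j53816
|N| = √(473000² + 62000²) ≈ 4.7705e+05, ∠N ≈ 7.47°
|D| = √(150656² + 53816²) ≈ 1.5998e+05, ∠D ≈ 19.66°
|H| = 4.7705e+05 / 1.5998e+05 ≈ 2.9819
Gain = 20 log₁₀(2.9819) ≈ 9.49 dB
∠H = 7.47° − 19.66° = -12.19°

9.5 dB, -12.2°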